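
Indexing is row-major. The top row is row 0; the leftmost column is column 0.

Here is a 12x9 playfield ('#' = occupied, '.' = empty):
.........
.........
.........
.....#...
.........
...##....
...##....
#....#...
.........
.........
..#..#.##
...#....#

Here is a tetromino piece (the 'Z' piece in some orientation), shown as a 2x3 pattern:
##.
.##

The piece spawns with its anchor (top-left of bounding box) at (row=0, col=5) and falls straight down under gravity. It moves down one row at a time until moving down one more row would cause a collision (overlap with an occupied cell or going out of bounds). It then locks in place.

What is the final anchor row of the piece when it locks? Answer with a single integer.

Answer: 2

Derivation:
Spawn at (row=0, col=5). Try each row:
  row 0: fits
  row 1: fits
  row 2: fits
  row 3: blocked -> lock at row 2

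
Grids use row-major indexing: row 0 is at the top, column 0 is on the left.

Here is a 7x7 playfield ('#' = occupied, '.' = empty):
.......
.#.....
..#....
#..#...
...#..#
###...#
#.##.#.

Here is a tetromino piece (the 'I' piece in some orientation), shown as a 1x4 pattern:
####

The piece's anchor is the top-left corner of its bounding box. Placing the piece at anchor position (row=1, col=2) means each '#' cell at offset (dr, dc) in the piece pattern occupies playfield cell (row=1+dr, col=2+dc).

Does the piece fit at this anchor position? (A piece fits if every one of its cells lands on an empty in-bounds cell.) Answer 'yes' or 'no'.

Check each piece cell at anchor (1, 2):
  offset (0,0) -> (1,2): empty -> OK
  offset (0,1) -> (1,3): empty -> OK
  offset (0,2) -> (1,4): empty -> OK
  offset (0,3) -> (1,5): empty -> OK
All cells valid: yes

Answer: yes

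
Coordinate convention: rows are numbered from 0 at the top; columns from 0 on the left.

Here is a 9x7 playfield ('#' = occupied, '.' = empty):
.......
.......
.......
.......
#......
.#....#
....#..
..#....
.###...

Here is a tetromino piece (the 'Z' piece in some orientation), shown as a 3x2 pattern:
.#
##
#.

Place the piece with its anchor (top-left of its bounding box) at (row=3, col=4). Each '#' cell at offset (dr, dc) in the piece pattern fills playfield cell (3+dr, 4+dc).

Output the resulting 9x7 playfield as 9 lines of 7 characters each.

Fill (3+0,4+1) = (3,5)
Fill (3+1,4+0) = (4,4)
Fill (3+1,4+1) = (4,5)
Fill (3+2,4+0) = (5,4)

Answer: .......
.......
.......
.....#.
#...##.
.#..#.#
....#..
..#....
.###...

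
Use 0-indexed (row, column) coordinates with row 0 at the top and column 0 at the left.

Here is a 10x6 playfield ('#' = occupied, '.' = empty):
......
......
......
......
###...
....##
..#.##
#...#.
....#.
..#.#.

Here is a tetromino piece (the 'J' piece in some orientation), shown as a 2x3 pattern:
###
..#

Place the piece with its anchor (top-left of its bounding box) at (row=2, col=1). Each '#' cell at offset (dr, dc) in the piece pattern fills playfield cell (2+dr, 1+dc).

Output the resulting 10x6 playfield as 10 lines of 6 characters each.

Answer: ......
......
.###..
...#..
###...
....##
..#.##
#...#.
....#.
..#.#.

Derivation:
Fill (2+0,1+0) = (2,1)
Fill (2+0,1+1) = (2,2)
Fill (2+0,1+2) = (2,3)
Fill (2+1,1+2) = (3,3)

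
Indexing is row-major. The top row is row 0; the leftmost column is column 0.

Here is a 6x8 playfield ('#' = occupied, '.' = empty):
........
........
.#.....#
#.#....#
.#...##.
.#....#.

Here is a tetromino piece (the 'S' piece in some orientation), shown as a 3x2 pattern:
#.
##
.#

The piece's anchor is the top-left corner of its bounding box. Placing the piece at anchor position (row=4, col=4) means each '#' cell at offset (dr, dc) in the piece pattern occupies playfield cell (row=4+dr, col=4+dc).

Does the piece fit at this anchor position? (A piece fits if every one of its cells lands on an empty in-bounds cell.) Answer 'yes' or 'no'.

Answer: no

Derivation:
Check each piece cell at anchor (4, 4):
  offset (0,0) -> (4,4): empty -> OK
  offset (1,0) -> (5,4): empty -> OK
  offset (1,1) -> (5,5): empty -> OK
  offset (2,1) -> (6,5): out of bounds -> FAIL
All cells valid: no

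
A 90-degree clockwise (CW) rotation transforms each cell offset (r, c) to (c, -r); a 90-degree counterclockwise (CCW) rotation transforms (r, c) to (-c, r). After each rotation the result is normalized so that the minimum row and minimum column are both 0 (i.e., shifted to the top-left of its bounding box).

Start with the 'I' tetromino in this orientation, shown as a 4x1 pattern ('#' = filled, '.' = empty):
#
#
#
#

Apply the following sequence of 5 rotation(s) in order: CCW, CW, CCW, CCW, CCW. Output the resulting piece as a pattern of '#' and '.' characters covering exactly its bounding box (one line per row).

Answer: ####

Derivation:
Start:
#
#
#
#
After rotation 1 (CCW):
####
After rotation 2 (CW):
#
#
#
#
After rotation 3 (CCW):
####
After rotation 4 (CCW):
#
#
#
#
After rotation 5 (CCW):
####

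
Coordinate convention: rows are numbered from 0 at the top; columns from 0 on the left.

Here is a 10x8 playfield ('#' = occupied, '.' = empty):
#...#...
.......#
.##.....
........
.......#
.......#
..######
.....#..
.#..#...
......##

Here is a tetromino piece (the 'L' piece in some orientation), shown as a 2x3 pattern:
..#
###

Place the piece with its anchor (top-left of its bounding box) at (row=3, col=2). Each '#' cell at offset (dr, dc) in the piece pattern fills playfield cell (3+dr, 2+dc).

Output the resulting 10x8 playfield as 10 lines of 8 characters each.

Answer: #...#...
.......#
.##.....
....#...
..###..#
.......#
..######
.....#..
.#..#...
......##

Derivation:
Fill (3+0,2+2) = (3,4)
Fill (3+1,2+0) = (4,2)
Fill (3+1,2+1) = (4,3)
Fill (3+1,2+2) = (4,4)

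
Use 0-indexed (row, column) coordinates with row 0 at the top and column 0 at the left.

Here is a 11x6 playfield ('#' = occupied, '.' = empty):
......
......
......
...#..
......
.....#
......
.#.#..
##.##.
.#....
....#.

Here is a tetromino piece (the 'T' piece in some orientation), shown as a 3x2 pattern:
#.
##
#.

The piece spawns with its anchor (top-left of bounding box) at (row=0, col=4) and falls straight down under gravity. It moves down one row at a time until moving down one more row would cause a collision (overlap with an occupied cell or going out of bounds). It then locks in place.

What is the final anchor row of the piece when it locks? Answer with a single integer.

Answer: 3

Derivation:
Spawn at (row=0, col=4). Try each row:
  row 0: fits
  row 1: fits
  row 2: fits
  row 3: fits
  row 4: blocked -> lock at row 3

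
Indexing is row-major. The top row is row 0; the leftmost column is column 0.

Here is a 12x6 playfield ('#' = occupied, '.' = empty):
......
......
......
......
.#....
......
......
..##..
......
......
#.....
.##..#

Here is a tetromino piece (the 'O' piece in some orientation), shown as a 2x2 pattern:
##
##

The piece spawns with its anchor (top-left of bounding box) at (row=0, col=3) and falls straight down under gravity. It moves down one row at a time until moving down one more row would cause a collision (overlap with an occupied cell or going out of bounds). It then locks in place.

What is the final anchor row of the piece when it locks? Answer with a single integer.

Spawn at (row=0, col=3). Try each row:
  row 0: fits
  row 1: fits
  row 2: fits
  row 3: fits
  row 4: fits
  row 5: fits
  row 6: blocked -> lock at row 5

Answer: 5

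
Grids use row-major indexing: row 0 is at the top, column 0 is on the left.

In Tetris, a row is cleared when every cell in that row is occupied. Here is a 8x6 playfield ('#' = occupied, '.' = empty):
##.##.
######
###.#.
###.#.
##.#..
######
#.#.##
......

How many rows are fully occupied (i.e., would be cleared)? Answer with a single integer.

Answer: 2

Derivation:
Check each row:
  row 0: 2 empty cells -> not full
  row 1: 0 empty cells -> FULL (clear)
  row 2: 2 empty cells -> not full
  row 3: 2 empty cells -> not full
  row 4: 3 empty cells -> not full
  row 5: 0 empty cells -> FULL (clear)
  row 6: 2 empty cells -> not full
  row 7: 6 empty cells -> not full
Total rows cleared: 2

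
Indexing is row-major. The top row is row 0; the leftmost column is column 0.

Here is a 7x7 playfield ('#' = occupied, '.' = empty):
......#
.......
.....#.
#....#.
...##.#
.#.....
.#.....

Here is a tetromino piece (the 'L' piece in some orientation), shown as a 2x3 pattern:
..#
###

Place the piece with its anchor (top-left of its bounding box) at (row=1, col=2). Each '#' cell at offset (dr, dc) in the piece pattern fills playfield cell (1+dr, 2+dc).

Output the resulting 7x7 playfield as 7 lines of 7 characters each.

Answer: ......#
....#..
..####.
#....#.
...##.#
.#.....
.#.....

Derivation:
Fill (1+0,2+2) = (1,4)
Fill (1+1,2+0) = (2,2)
Fill (1+1,2+1) = (2,3)
Fill (1+1,2+2) = (2,4)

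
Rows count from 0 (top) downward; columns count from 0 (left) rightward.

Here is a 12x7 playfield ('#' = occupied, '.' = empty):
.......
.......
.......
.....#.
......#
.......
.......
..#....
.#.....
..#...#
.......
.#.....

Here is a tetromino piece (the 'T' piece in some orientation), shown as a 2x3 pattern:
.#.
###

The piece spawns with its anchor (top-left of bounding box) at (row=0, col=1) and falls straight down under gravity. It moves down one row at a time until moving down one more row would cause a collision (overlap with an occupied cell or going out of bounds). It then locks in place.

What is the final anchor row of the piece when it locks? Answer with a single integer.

Spawn at (row=0, col=1). Try each row:
  row 0: fits
  row 1: fits
  row 2: fits
  row 3: fits
  row 4: fits
  row 5: fits
  row 6: blocked -> lock at row 5

Answer: 5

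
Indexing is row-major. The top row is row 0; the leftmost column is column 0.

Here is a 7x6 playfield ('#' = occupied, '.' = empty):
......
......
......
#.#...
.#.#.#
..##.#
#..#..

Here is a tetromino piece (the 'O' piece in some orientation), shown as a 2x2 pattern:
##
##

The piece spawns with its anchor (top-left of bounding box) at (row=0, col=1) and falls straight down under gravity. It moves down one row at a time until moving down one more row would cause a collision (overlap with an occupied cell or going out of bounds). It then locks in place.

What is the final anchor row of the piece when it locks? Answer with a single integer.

Answer: 1

Derivation:
Spawn at (row=0, col=1). Try each row:
  row 0: fits
  row 1: fits
  row 2: blocked -> lock at row 1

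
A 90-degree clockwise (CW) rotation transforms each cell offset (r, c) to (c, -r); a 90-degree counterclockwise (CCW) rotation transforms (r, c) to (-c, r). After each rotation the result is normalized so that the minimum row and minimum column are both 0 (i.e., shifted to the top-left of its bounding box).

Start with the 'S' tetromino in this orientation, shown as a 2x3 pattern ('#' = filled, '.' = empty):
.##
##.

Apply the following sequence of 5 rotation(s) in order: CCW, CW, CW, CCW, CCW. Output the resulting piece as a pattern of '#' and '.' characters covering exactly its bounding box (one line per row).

Start:
.##
##.
After rotation 1 (CCW):
#.
##
.#
After rotation 2 (CW):
.##
##.
After rotation 3 (CW):
#.
##
.#
After rotation 4 (CCW):
.##
##.
After rotation 5 (CCW):
#.
##
.#

Answer: #.
##
.#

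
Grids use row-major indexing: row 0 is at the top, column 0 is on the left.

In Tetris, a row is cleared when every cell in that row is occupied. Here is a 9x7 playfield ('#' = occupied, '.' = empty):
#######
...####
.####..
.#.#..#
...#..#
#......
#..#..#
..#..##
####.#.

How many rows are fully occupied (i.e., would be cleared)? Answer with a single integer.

Answer: 1

Derivation:
Check each row:
  row 0: 0 empty cells -> FULL (clear)
  row 1: 3 empty cells -> not full
  row 2: 3 empty cells -> not full
  row 3: 4 empty cells -> not full
  row 4: 5 empty cells -> not full
  row 5: 6 empty cells -> not full
  row 6: 4 empty cells -> not full
  row 7: 4 empty cells -> not full
  row 8: 2 empty cells -> not full
Total rows cleared: 1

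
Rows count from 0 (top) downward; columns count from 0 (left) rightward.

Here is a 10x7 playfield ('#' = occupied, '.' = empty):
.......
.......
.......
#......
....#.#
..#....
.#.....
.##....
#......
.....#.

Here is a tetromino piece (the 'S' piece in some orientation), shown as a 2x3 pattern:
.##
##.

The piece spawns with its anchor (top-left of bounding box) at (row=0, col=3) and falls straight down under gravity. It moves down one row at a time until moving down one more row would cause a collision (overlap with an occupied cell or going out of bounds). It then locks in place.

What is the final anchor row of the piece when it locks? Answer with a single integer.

Answer: 2

Derivation:
Spawn at (row=0, col=3). Try each row:
  row 0: fits
  row 1: fits
  row 2: fits
  row 3: blocked -> lock at row 2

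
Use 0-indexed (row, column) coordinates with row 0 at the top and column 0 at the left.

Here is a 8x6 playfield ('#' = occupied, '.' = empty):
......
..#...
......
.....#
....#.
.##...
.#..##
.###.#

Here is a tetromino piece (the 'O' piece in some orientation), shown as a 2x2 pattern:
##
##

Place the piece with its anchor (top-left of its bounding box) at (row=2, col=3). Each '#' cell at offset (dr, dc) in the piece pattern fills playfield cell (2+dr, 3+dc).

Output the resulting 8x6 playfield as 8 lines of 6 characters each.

Fill (2+0,3+0) = (2,3)
Fill (2+0,3+1) = (2,4)
Fill (2+1,3+0) = (3,3)
Fill (2+1,3+1) = (3,4)

Answer: ......
..#...
...##.
...###
....#.
.##...
.#..##
.###.#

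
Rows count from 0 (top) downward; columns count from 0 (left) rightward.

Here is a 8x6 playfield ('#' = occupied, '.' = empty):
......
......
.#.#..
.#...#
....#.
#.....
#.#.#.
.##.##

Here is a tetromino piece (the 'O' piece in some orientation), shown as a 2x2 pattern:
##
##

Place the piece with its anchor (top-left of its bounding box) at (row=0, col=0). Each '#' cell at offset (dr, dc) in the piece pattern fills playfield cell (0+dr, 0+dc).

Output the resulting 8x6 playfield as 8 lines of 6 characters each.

Fill (0+0,0+0) = (0,0)
Fill (0+0,0+1) = (0,1)
Fill (0+1,0+0) = (1,0)
Fill (0+1,0+1) = (1,1)

Answer: ##....
##....
.#.#..
.#...#
....#.
#.....
#.#.#.
.##.##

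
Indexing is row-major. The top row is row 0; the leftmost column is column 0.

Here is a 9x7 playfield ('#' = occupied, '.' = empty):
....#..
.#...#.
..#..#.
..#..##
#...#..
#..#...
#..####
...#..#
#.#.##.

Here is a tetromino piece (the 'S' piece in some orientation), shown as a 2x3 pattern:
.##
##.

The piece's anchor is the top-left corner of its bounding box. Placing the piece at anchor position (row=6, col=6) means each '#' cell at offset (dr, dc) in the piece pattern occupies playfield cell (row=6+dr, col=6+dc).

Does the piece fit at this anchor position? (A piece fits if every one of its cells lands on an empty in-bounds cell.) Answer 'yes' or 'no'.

Check each piece cell at anchor (6, 6):
  offset (0,1) -> (6,7): out of bounds -> FAIL
  offset (0,2) -> (6,8): out of bounds -> FAIL
  offset (1,0) -> (7,6): occupied ('#') -> FAIL
  offset (1,1) -> (7,7): out of bounds -> FAIL
All cells valid: no

Answer: no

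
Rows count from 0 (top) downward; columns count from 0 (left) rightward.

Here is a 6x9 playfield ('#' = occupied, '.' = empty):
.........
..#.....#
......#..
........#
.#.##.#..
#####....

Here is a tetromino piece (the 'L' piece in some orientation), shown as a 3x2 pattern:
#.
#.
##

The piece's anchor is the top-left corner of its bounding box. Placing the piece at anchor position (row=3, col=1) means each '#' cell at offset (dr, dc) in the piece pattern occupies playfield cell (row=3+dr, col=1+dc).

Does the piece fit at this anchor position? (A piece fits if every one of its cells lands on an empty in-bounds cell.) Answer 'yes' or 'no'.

Check each piece cell at anchor (3, 1):
  offset (0,0) -> (3,1): empty -> OK
  offset (1,0) -> (4,1): occupied ('#') -> FAIL
  offset (2,0) -> (5,1): occupied ('#') -> FAIL
  offset (2,1) -> (5,2): occupied ('#') -> FAIL
All cells valid: no

Answer: no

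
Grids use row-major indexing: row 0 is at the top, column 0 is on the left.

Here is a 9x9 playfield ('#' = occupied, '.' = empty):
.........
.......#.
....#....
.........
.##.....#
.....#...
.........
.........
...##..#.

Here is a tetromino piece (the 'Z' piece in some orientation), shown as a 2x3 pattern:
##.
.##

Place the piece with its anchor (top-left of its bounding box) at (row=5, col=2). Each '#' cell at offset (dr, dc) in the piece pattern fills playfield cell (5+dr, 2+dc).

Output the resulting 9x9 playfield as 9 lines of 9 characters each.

Fill (5+0,2+0) = (5,2)
Fill (5+0,2+1) = (5,3)
Fill (5+1,2+1) = (6,3)
Fill (5+1,2+2) = (6,4)

Answer: .........
.......#.
....#....
.........
.##.....#
..##.#...
...##....
.........
...##..#.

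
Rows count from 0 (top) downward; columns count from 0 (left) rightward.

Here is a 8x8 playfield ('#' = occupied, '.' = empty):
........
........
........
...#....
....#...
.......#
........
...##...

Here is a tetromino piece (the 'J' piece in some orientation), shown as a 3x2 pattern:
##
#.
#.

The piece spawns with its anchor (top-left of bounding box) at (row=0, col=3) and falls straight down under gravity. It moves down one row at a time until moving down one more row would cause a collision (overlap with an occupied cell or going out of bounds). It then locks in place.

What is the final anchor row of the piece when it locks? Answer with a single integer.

Answer: 0

Derivation:
Spawn at (row=0, col=3). Try each row:
  row 0: fits
  row 1: blocked -> lock at row 0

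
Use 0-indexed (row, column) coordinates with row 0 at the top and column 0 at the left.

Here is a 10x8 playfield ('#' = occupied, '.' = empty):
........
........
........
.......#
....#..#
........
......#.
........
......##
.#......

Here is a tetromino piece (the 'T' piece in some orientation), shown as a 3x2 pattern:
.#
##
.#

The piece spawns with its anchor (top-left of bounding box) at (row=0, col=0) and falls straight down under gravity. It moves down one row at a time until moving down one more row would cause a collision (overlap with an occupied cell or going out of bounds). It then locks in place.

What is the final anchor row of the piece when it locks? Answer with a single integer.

Answer: 6

Derivation:
Spawn at (row=0, col=0). Try each row:
  row 0: fits
  row 1: fits
  row 2: fits
  row 3: fits
  row 4: fits
  row 5: fits
  row 6: fits
  row 7: blocked -> lock at row 6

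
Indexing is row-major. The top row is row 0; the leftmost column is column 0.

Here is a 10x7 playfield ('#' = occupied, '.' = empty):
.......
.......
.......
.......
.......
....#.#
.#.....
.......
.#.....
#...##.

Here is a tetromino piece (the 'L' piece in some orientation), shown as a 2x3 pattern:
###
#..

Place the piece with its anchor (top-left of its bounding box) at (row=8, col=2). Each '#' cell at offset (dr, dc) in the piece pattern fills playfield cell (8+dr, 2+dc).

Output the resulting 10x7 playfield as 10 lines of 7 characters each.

Fill (8+0,2+0) = (8,2)
Fill (8+0,2+1) = (8,3)
Fill (8+0,2+2) = (8,4)
Fill (8+1,2+0) = (9,2)

Answer: .......
.......
.......
.......
.......
....#.#
.#.....
.......
.####..
#.#.##.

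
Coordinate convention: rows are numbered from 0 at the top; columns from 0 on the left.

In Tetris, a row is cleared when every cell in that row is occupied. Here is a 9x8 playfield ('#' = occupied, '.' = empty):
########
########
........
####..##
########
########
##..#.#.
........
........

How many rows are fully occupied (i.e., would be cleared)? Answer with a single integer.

Check each row:
  row 0: 0 empty cells -> FULL (clear)
  row 1: 0 empty cells -> FULL (clear)
  row 2: 8 empty cells -> not full
  row 3: 2 empty cells -> not full
  row 4: 0 empty cells -> FULL (clear)
  row 5: 0 empty cells -> FULL (clear)
  row 6: 4 empty cells -> not full
  row 7: 8 empty cells -> not full
  row 8: 8 empty cells -> not full
Total rows cleared: 4

Answer: 4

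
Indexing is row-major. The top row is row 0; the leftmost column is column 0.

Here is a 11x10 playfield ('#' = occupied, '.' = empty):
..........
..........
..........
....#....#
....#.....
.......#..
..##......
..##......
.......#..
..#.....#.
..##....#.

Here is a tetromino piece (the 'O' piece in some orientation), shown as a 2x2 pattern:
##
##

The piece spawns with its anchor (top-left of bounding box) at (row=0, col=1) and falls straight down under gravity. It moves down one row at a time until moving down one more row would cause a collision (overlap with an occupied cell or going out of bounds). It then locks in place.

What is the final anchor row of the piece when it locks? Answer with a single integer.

Spawn at (row=0, col=1). Try each row:
  row 0: fits
  row 1: fits
  row 2: fits
  row 3: fits
  row 4: fits
  row 5: blocked -> lock at row 4

Answer: 4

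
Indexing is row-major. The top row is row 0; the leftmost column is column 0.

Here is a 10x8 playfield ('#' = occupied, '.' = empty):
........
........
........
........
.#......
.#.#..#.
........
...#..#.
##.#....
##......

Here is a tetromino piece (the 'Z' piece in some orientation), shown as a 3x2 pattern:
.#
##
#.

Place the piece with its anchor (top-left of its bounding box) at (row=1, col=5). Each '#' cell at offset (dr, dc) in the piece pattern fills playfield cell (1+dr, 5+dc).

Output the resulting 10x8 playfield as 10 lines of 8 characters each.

Fill (1+0,5+1) = (1,6)
Fill (1+1,5+0) = (2,5)
Fill (1+1,5+1) = (2,6)
Fill (1+2,5+0) = (3,5)

Answer: ........
......#.
.....##.
.....#..
.#......
.#.#..#.
........
...#..#.
##.#....
##......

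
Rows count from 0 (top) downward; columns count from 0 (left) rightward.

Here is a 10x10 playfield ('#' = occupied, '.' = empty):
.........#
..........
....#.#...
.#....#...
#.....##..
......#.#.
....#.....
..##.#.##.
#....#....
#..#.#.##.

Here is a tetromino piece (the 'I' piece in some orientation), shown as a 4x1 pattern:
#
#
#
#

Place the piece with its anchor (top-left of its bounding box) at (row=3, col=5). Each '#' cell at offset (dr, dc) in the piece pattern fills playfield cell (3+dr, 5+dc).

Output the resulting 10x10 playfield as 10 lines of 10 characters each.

Answer: .........#
..........
....#.#...
.#...##...
#....###..
.....##.#.
....##....
..##.#.##.
#....#....
#..#.#.##.

Derivation:
Fill (3+0,5+0) = (3,5)
Fill (3+1,5+0) = (4,5)
Fill (3+2,5+0) = (5,5)
Fill (3+3,5+0) = (6,5)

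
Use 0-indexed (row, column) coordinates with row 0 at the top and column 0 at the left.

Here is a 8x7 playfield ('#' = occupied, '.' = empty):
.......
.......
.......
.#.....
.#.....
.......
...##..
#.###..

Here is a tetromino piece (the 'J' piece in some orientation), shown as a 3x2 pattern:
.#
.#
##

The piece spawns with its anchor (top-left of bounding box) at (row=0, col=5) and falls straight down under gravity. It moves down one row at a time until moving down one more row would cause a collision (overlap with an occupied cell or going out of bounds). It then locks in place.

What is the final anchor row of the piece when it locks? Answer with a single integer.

Spawn at (row=0, col=5). Try each row:
  row 0: fits
  row 1: fits
  row 2: fits
  row 3: fits
  row 4: fits
  row 5: fits
  row 6: blocked -> lock at row 5

Answer: 5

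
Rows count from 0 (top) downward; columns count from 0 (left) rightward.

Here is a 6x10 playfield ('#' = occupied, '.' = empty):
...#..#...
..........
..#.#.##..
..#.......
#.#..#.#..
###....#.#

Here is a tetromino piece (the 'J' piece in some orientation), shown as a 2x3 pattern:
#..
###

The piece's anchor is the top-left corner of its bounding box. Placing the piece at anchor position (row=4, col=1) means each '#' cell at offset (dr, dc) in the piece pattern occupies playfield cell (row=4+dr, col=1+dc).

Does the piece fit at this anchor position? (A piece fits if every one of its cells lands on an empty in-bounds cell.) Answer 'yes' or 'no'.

Answer: no

Derivation:
Check each piece cell at anchor (4, 1):
  offset (0,0) -> (4,1): empty -> OK
  offset (1,0) -> (5,1): occupied ('#') -> FAIL
  offset (1,1) -> (5,2): occupied ('#') -> FAIL
  offset (1,2) -> (5,3): empty -> OK
All cells valid: no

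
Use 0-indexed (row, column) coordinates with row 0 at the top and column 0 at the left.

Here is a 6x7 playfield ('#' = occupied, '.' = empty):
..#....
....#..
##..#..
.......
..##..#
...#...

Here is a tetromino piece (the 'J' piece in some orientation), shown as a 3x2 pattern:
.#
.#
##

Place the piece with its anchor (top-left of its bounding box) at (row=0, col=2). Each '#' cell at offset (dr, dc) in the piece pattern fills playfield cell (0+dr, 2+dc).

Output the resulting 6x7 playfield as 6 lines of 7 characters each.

Answer: ..##...
...##..
#####..
.......
..##..#
...#...

Derivation:
Fill (0+0,2+1) = (0,3)
Fill (0+1,2+1) = (1,3)
Fill (0+2,2+0) = (2,2)
Fill (0+2,2+1) = (2,3)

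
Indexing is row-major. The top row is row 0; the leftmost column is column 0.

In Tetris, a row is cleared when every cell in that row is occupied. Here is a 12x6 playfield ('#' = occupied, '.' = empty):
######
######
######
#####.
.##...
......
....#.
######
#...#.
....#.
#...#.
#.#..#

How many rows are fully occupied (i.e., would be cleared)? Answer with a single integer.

Answer: 4

Derivation:
Check each row:
  row 0: 0 empty cells -> FULL (clear)
  row 1: 0 empty cells -> FULL (clear)
  row 2: 0 empty cells -> FULL (clear)
  row 3: 1 empty cell -> not full
  row 4: 4 empty cells -> not full
  row 5: 6 empty cells -> not full
  row 6: 5 empty cells -> not full
  row 7: 0 empty cells -> FULL (clear)
  row 8: 4 empty cells -> not full
  row 9: 5 empty cells -> not full
  row 10: 4 empty cells -> not full
  row 11: 3 empty cells -> not full
Total rows cleared: 4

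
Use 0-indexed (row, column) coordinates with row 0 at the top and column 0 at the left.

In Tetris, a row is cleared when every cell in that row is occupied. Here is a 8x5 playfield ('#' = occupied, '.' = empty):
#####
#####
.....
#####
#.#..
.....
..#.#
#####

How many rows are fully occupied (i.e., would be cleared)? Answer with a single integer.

Check each row:
  row 0: 0 empty cells -> FULL (clear)
  row 1: 0 empty cells -> FULL (clear)
  row 2: 5 empty cells -> not full
  row 3: 0 empty cells -> FULL (clear)
  row 4: 3 empty cells -> not full
  row 5: 5 empty cells -> not full
  row 6: 3 empty cells -> not full
  row 7: 0 empty cells -> FULL (clear)
Total rows cleared: 4

Answer: 4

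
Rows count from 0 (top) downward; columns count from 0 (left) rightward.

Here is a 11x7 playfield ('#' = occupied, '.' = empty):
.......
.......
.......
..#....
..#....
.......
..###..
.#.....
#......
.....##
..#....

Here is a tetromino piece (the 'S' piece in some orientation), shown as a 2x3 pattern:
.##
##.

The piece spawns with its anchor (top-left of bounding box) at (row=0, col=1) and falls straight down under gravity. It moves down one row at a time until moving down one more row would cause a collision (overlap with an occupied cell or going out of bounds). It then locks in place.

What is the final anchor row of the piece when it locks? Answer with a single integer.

Answer: 1

Derivation:
Spawn at (row=0, col=1). Try each row:
  row 0: fits
  row 1: fits
  row 2: blocked -> lock at row 1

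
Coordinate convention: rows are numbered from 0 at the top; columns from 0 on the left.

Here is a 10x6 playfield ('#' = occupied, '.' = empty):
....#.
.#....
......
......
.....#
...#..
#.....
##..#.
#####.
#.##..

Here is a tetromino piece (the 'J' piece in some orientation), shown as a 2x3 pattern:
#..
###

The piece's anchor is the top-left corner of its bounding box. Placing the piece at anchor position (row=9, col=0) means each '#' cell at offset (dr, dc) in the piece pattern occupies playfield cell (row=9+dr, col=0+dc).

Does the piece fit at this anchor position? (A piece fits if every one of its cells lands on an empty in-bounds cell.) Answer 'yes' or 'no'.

Check each piece cell at anchor (9, 0):
  offset (0,0) -> (9,0): occupied ('#') -> FAIL
  offset (1,0) -> (10,0): out of bounds -> FAIL
  offset (1,1) -> (10,1): out of bounds -> FAIL
  offset (1,2) -> (10,2): out of bounds -> FAIL
All cells valid: no

Answer: no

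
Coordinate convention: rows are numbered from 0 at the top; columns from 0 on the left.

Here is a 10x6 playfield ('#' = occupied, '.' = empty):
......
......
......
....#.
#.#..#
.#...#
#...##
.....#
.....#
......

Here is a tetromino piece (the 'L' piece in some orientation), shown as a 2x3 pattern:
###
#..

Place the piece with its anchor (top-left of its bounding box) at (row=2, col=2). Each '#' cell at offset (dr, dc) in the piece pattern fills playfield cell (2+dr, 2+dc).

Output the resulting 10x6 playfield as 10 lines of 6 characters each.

Fill (2+0,2+0) = (2,2)
Fill (2+0,2+1) = (2,3)
Fill (2+0,2+2) = (2,4)
Fill (2+1,2+0) = (3,2)

Answer: ......
......
..###.
..#.#.
#.#..#
.#...#
#...##
.....#
.....#
......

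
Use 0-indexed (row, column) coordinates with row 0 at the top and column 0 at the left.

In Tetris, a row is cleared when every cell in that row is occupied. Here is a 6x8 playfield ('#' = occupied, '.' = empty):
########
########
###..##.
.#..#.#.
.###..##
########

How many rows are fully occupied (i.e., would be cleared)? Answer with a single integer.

Check each row:
  row 0: 0 empty cells -> FULL (clear)
  row 1: 0 empty cells -> FULL (clear)
  row 2: 3 empty cells -> not full
  row 3: 5 empty cells -> not full
  row 4: 3 empty cells -> not full
  row 5: 0 empty cells -> FULL (clear)
Total rows cleared: 3

Answer: 3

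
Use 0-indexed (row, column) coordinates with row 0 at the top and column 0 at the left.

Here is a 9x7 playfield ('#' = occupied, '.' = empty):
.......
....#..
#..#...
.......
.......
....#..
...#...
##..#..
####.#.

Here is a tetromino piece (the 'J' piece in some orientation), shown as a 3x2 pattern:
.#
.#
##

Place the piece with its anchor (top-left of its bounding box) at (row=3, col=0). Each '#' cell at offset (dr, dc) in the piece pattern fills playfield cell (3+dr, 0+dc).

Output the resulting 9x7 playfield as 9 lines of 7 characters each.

Answer: .......
....#..
#..#...
.#.....
.#.....
##..#..
...#...
##..#..
####.#.

Derivation:
Fill (3+0,0+1) = (3,1)
Fill (3+1,0+1) = (4,1)
Fill (3+2,0+0) = (5,0)
Fill (3+2,0+1) = (5,1)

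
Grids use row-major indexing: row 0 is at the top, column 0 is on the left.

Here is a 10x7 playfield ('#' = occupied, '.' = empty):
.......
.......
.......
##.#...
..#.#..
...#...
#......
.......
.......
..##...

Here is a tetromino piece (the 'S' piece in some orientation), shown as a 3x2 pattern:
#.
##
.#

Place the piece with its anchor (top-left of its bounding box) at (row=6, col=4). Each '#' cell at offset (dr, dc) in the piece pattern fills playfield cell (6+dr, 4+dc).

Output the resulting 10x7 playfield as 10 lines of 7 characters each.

Fill (6+0,4+0) = (6,4)
Fill (6+1,4+0) = (7,4)
Fill (6+1,4+1) = (7,5)
Fill (6+2,4+1) = (8,5)

Answer: .......
.......
.......
##.#...
..#.#..
...#...
#...#..
....##.
.....#.
..##...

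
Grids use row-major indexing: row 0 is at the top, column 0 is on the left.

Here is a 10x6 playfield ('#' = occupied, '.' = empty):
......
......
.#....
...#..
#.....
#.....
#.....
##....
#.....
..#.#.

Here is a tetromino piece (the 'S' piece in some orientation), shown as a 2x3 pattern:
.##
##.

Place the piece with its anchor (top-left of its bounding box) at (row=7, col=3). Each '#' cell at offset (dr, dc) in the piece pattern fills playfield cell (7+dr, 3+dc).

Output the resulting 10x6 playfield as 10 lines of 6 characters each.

Fill (7+0,3+1) = (7,4)
Fill (7+0,3+2) = (7,5)
Fill (7+1,3+0) = (8,3)
Fill (7+1,3+1) = (8,4)

Answer: ......
......
.#....
...#..
#.....
#.....
#.....
##..##
#..##.
..#.#.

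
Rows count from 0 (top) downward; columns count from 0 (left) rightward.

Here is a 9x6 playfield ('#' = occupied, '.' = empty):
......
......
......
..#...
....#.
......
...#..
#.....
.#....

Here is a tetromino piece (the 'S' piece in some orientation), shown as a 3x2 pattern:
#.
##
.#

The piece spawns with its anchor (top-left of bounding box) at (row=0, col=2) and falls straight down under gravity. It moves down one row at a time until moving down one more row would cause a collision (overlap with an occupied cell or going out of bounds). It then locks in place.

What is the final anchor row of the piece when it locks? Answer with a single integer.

Answer: 1

Derivation:
Spawn at (row=0, col=2). Try each row:
  row 0: fits
  row 1: fits
  row 2: blocked -> lock at row 1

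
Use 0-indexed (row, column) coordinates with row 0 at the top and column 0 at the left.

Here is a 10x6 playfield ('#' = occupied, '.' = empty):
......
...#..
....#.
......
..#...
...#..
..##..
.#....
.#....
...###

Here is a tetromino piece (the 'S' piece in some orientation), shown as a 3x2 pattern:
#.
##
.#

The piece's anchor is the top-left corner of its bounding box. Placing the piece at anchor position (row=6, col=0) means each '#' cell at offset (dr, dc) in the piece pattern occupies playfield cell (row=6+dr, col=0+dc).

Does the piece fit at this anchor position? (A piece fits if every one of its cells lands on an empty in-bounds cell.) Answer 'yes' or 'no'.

Answer: no

Derivation:
Check each piece cell at anchor (6, 0):
  offset (0,0) -> (6,0): empty -> OK
  offset (1,0) -> (7,0): empty -> OK
  offset (1,1) -> (7,1): occupied ('#') -> FAIL
  offset (2,1) -> (8,1): occupied ('#') -> FAIL
All cells valid: no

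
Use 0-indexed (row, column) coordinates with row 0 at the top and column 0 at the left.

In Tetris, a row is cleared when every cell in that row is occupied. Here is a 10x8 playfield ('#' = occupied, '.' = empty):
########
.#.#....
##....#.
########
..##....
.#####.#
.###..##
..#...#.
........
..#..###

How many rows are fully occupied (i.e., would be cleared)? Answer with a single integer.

Check each row:
  row 0: 0 empty cells -> FULL (clear)
  row 1: 6 empty cells -> not full
  row 2: 5 empty cells -> not full
  row 3: 0 empty cells -> FULL (clear)
  row 4: 6 empty cells -> not full
  row 5: 2 empty cells -> not full
  row 6: 3 empty cells -> not full
  row 7: 6 empty cells -> not full
  row 8: 8 empty cells -> not full
  row 9: 4 empty cells -> not full
Total rows cleared: 2

Answer: 2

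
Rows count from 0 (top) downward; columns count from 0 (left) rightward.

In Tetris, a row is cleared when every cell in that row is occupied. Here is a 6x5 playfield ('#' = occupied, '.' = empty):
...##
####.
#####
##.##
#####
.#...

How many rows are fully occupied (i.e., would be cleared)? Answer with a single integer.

Check each row:
  row 0: 3 empty cells -> not full
  row 1: 1 empty cell -> not full
  row 2: 0 empty cells -> FULL (clear)
  row 3: 1 empty cell -> not full
  row 4: 0 empty cells -> FULL (clear)
  row 5: 4 empty cells -> not full
Total rows cleared: 2

Answer: 2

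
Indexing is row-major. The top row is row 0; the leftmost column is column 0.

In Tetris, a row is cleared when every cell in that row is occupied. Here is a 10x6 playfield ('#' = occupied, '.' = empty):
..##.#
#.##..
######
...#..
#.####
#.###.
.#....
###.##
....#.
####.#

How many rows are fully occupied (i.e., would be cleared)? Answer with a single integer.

Answer: 1

Derivation:
Check each row:
  row 0: 3 empty cells -> not full
  row 1: 3 empty cells -> not full
  row 2: 0 empty cells -> FULL (clear)
  row 3: 5 empty cells -> not full
  row 4: 1 empty cell -> not full
  row 5: 2 empty cells -> not full
  row 6: 5 empty cells -> not full
  row 7: 1 empty cell -> not full
  row 8: 5 empty cells -> not full
  row 9: 1 empty cell -> not full
Total rows cleared: 1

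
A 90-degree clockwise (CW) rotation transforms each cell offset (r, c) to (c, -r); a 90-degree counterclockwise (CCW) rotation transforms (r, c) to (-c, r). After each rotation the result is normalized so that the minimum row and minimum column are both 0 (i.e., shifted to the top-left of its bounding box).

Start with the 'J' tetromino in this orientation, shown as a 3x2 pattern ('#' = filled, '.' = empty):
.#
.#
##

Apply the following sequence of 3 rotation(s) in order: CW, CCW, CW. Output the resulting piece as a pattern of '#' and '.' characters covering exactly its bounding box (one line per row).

Start:
.#
.#
##
After rotation 1 (CW):
#..
###
After rotation 2 (CCW):
.#
.#
##
After rotation 3 (CW):
#..
###

Answer: #..
###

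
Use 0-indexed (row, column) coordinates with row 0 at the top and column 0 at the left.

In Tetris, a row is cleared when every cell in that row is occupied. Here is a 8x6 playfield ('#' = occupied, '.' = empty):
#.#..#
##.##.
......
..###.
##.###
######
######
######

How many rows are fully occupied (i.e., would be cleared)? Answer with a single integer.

Check each row:
  row 0: 3 empty cells -> not full
  row 1: 2 empty cells -> not full
  row 2: 6 empty cells -> not full
  row 3: 3 empty cells -> not full
  row 4: 1 empty cell -> not full
  row 5: 0 empty cells -> FULL (clear)
  row 6: 0 empty cells -> FULL (clear)
  row 7: 0 empty cells -> FULL (clear)
Total rows cleared: 3

Answer: 3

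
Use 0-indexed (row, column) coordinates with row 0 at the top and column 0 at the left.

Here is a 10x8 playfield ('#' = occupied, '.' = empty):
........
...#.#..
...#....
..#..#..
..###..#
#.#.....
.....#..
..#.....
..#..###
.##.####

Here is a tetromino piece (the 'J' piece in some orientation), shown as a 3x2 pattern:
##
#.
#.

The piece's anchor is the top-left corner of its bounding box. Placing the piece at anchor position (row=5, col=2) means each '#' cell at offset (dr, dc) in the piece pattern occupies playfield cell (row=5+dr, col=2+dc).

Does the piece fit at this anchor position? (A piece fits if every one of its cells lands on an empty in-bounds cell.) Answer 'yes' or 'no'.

Answer: no

Derivation:
Check each piece cell at anchor (5, 2):
  offset (0,0) -> (5,2): occupied ('#') -> FAIL
  offset (0,1) -> (5,3): empty -> OK
  offset (1,0) -> (6,2): empty -> OK
  offset (2,0) -> (7,2): occupied ('#') -> FAIL
All cells valid: no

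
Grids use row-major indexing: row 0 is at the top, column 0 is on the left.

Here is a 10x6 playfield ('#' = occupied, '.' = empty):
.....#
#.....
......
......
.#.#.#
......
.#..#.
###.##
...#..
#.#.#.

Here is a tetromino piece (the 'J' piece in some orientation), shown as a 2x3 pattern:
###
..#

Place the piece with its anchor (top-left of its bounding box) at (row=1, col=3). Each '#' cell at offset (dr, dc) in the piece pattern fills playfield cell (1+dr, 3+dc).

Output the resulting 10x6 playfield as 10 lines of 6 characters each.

Fill (1+0,3+0) = (1,3)
Fill (1+0,3+1) = (1,4)
Fill (1+0,3+2) = (1,5)
Fill (1+1,3+2) = (2,5)

Answer: .....#
#..###
.....#
......
.#.#.#
......
.#..#.
###.##
...#..
#.#.#.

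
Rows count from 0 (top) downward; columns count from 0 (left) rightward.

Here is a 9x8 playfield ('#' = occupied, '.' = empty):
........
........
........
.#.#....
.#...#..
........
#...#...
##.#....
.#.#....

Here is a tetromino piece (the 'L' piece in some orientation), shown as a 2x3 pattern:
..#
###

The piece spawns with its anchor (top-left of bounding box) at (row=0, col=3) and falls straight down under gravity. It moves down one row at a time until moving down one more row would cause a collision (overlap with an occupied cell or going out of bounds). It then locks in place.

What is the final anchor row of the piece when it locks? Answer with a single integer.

Answer: 1

Derivation:
Spawn at (row=0, col=3). Try each row:
  row 0: fits
  row 1: fits
  row 2: blocked -> lock at row 1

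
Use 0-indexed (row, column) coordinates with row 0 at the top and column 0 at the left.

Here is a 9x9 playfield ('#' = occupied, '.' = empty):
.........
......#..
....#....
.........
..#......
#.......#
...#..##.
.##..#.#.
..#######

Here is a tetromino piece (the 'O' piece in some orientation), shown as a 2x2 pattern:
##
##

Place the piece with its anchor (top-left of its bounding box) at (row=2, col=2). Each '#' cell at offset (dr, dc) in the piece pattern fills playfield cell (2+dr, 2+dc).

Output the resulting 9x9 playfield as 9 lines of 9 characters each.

Answer: .........
......#..
..###....
..##.....
..#......
#.......#
...#..##.
.##..#.#.
..#######

Derivation:
Fill (2+0,2+0) = (2,2)
Fill (2+0,2+1) = (2,3)
Fill (2+1,2+0) = (3,2)
Fill (2+1,2+1) = (3,3)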